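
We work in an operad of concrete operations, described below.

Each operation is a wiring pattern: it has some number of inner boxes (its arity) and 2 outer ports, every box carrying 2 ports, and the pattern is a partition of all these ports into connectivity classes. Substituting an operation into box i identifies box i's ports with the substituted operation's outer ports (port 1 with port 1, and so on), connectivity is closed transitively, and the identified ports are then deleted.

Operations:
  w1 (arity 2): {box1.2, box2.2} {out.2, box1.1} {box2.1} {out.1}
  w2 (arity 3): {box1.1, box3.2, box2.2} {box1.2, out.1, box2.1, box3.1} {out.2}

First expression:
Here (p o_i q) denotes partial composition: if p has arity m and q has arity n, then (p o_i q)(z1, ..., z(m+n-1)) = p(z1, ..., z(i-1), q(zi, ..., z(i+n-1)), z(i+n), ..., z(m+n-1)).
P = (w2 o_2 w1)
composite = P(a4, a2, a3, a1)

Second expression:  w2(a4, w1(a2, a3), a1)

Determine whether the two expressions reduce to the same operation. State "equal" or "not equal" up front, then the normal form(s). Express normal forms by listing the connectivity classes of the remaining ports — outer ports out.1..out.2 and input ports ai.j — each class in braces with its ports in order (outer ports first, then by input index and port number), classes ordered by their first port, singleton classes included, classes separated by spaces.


The first expression reduces to {out.1, a1.1, a4.2} {out.2} {a1.2, a2.1, a4.1} {a2.2, a3.2} {a3.1}
The second expression reduces to {out.1, a1.1, a4.2} {out.2} {a1.2, a2.1, a4.1} {a2.2, a3.2} {a3.1}
Both agree, so they are equal.

equal: each reduces to {out.1, a1.1, a4.2} {out.2} {a1.2, a2.1, a4.1} {a2.2, a3.2} {a3.1}


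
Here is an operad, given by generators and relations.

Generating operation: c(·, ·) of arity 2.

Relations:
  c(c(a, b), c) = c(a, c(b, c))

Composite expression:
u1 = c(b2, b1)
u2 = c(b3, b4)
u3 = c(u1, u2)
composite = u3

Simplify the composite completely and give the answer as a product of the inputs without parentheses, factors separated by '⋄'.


b2 ⋄ b1 ⋄ b3 ⋄ b4

Every regrouping of c is equal, so read the b-inputs in written order.
c(b2, b1) linearizes to b2 ⋄ b1
c(b3, b4) linearizes to b3 ⋄ b4
c(c(b2, b1), c(b3, b4)) linearizes to b2 ⋄ b1 ⋄ b3 ⋄ b4


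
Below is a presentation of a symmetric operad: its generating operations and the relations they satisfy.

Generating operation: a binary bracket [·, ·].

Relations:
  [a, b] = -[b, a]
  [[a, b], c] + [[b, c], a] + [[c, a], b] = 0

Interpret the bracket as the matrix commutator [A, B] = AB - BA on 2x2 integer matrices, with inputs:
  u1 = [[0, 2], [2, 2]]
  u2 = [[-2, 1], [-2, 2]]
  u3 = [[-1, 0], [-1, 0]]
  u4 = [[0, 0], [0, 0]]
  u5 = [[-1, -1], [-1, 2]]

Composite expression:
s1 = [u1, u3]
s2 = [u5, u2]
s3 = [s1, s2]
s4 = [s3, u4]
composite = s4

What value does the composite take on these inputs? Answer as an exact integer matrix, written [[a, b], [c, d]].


[[0, 0], [0, 0]]

[u1, u3] = [[-2, 2], [-4, 2]]
[u5, u2] = [[3, -7], [-2, -3]]
[[u1, u3], [u5, u2]] = [[-32, 16], [-32, 32]]
[[[u1, u3], [u5, u2]], u4] = [[0, 0], [0, 0]]


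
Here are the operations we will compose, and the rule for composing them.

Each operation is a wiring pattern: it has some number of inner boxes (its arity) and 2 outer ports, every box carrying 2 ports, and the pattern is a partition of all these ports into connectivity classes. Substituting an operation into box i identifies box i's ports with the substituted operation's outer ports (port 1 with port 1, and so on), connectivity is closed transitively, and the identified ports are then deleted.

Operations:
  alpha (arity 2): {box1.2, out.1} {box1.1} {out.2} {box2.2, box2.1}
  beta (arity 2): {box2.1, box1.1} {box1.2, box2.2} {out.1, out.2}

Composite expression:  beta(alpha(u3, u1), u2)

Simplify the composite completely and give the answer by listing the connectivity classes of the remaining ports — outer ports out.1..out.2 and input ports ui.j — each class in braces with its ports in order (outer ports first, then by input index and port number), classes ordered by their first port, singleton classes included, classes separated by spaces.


{out.1, out.2} {u1.1, u1.2} {u2.1, u3.2} {u2.2} {u3.1}

Connectivity passes through glued beta-boundaries; trace each wire chain.
composing alpha on (u3, u1), with out.j its own outer ports: {out.1, u3.2} {out.2} {u1.1, u1.2} {u3.1}
composing beta on (u3, u1, u2), with out.j its own outer ports: {out.1, out.2} {u1.1, u1.2} {u2.1, u3.2} {u2.2} {u3.1}


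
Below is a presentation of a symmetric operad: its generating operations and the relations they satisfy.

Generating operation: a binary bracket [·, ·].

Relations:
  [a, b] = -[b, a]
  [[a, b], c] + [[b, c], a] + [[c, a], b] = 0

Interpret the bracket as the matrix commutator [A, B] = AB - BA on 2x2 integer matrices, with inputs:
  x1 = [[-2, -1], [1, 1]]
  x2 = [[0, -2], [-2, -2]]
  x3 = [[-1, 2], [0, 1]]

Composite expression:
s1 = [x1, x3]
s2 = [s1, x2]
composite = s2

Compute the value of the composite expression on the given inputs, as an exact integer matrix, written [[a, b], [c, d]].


[[12, 24], [-12, -12]]

[x1, x3] = [[-2, -8], [-2, 2]]
[[x1, x3], x2] = [[12, 24], [-12, -12]]


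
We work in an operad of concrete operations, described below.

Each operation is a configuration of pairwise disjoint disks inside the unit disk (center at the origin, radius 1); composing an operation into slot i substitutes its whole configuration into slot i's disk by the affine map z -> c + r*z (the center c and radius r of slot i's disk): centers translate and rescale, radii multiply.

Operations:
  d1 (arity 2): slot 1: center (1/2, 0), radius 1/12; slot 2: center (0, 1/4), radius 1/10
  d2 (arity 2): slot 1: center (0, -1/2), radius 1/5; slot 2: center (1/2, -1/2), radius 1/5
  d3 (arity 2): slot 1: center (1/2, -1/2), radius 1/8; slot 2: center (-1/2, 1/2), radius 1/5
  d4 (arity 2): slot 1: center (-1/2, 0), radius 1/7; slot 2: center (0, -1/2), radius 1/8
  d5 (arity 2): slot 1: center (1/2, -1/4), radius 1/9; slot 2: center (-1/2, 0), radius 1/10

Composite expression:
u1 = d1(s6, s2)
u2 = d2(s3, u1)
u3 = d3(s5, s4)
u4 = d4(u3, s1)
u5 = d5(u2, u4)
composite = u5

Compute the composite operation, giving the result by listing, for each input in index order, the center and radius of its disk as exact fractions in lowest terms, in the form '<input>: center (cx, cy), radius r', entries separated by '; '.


Each s-disk chains the slot maps above it in d5; radii multiply.
s3 passes through 2 substitutions, ending at center (1/2, -11/36), radius 1/45
s6 passes through 3 substitutions, ending at center (17/30, -11/36), radius 1/540
s2 passes through 3 substitutions, ending at center (5/9, -3/10), radius 1/450
s5 passes through 3 substitutions, ending at center (-19/35, -1/140), radius 1/560
s4 passes through 3 substitutions, ending at center (-39/70, 1/140), radius 1/350
s1 passes through 2 substitutions, ending at center (-1/2, -1/20), radius 1/80

s1: center (-1/2, -1/20), radius 1/80; s2: center (5/9, -3/10), radius 1/450; s3: center (1/2, -11/36), radius 1/45; s4: center (-39/70, 1/140), radius 1/350; s5: center (-19/35, -1/140), radius 1/560; s6: center (17/30, -11/36), radius 1/540


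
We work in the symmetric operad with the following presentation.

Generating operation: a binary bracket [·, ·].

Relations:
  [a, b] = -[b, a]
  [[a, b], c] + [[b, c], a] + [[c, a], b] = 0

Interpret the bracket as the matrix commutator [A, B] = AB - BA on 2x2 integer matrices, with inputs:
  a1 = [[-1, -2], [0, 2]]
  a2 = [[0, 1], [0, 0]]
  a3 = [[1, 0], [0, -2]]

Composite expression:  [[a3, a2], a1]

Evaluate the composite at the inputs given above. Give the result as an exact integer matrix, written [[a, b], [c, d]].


[[0, 9], [0, 0]]


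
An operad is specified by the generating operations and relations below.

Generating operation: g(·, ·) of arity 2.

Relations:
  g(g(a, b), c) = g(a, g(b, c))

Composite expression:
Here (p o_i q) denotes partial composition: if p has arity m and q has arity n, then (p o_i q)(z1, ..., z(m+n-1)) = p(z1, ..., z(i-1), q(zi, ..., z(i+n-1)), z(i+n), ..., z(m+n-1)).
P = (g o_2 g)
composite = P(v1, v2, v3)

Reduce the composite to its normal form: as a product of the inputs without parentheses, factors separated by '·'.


v1 · v2 · v3

Under associativity of g, the answer is the v's in reading order.
g(v2, v3) linearizes to v2 · v3
g(v1, g(v2, v3)) linearizes to v1 · v2 · v3


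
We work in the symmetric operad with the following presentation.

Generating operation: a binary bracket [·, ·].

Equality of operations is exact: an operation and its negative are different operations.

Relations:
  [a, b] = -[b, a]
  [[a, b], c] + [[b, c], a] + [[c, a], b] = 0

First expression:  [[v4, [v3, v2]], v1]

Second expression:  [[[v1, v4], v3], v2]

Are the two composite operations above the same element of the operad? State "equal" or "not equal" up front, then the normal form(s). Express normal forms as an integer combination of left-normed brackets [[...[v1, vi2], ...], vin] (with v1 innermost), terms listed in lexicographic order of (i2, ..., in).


not equal: they reduce to -[[[v1, v2], v3], v4] + [[[v1, v3], v2], v4] + [[[v1, v4], v2], v3] - [[[v1, v4], v3], v2] and [[[v1, v4], v3], v2]

The first composite normalizes to -[[[v1, v2], v3], v4] + [[[v1, v3], v2], v4] + [[[v1, v4], v2], v3] - [[[v1, v4], v3], v2]
The second composite normalizes to [[[v1, v4], v3], v2]
The normal forms differ: not equal.


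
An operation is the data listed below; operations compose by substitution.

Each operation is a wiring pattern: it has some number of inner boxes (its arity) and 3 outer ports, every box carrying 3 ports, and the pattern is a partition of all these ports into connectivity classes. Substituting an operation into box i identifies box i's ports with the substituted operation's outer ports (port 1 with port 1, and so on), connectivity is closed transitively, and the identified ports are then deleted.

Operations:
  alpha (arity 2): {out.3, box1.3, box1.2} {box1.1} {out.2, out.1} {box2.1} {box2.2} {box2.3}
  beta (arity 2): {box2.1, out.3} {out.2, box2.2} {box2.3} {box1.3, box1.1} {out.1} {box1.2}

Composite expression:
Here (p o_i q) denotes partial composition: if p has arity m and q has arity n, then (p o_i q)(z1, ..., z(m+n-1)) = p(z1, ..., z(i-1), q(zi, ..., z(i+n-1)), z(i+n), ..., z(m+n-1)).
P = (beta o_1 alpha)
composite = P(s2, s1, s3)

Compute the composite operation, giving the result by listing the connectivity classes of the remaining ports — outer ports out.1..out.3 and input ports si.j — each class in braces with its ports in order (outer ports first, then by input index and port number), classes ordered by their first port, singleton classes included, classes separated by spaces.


{out.1} {out.2, s3.2} {out.3, s3.1} {s1.1} {s1.2} {s1.3} {s2.1} {s2.2, s2.3} {s3.3}

Connectivity passes through glued beta-boundaries; trace each wire chain.
through alpha, on inputs (s2, s1): {out.1, out.2} {out.3, s2.2, s2.3} {s1.1} {s1.2} {s1.3} {s2.1} (out.j = stage outer ports)
through beta, on inputs (s2, s1, s3): {out.1} {out.2, s3.2} {out.3, s3.1} {s1.1} {s1.2} {s1.3} {s2.1} {s2.2, s2.3} {s3.3} (out.j = stage outer ports)


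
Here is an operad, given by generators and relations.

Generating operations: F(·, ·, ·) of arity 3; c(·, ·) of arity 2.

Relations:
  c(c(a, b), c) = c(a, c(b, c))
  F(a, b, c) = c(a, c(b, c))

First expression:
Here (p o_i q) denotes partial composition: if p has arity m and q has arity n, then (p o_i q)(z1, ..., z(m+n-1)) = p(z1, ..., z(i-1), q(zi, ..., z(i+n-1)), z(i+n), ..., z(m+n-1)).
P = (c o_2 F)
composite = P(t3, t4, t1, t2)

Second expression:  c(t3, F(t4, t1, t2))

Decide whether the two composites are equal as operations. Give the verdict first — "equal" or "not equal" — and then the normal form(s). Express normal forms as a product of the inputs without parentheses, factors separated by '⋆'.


equal — both sides give t3 ⋆ t4 ⋆ t1 ⋆ t2

In normal form, the first expression is t3 ⋆ t4 ⋆ t1 ⋆ t2
In normal form, the second expression is t3 ⋆ t4 ⋆ t1 ⋆ t2
One common form — equal.


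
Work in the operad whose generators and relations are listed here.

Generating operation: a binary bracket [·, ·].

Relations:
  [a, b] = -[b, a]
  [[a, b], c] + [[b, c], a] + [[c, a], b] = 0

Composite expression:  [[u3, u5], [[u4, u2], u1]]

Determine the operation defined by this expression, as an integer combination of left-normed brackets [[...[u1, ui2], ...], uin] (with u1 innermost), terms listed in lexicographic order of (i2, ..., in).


-[[[[u1, u2], u4], u3], u5] + [[[[u1, u2], u4], u5], u3] + [[[[u1, u4], u2], u3], u5] - [[[[u1, u4], u2], u5], u3]

Skip Jacobi rewriting: expand, keep u1-initial words, read off terms.
Composite bracket: [[u3, u5], [[u4, u2], u1]]
Applying ab - ba throughout gives 16 signed words (2^4 = 16).
Only words starting with u1 matter:
  the word u1u2u4u3u5 carries sign -1 and contributes -[[[[u1, u2], u4], u3], u5]
  the word u1u2u4u5u3 carries sign +1 and contributes +[[[[u1, u2], u4], u5], u3]
  the word u1u4u2u3u5 carries sign +1 and contributes +[[[[u1, u4], u2], u3], u5]
  the word u1u4u2u5u3 carries sign -1 and contributes -[[[[u1, u4], u2], u5], u3]


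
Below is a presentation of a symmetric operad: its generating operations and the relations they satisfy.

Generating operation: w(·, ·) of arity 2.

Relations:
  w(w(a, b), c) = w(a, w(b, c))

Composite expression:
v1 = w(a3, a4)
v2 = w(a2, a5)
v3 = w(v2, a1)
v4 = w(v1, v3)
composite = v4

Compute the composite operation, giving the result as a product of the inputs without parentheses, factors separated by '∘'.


a3 ∘ a4 ∘ a2 ∘ a5 ∘ a1

Associativity of w dissolves the nesting; only the a-input order survives.
w(a3, a4) reduces to a3 ∘ a4
w(a2, a5) reduces to a2 ∘ a5
w(w(a2, a5), a1) reduces to a2 ∘ a5 ∘ a1
w(w(a3, a4), w(w(a2, a5), a1)) reduces to a3 ∘ a4 ∘ a2 ∘ a5 ∘ a1


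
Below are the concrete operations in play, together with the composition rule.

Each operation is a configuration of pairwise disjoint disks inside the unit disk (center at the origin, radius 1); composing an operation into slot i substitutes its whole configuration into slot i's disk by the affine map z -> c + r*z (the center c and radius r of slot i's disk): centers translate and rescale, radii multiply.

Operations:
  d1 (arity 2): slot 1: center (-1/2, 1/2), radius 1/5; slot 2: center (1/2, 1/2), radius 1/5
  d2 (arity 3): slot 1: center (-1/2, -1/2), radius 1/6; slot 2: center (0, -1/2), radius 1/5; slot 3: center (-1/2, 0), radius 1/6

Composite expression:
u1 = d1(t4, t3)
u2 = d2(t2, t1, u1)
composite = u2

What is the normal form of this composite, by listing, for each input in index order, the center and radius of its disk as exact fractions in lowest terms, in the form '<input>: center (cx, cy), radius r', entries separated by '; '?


t1: center (0, -1/2), radius 1/5; t2: center (-1/2, -1/2), radius 1/6; t3: center (-5/12, 1/12), radius 1/30; t4: center (-7/12, 1/12), radius 1/30

Below d2, radii multiply path by path; the t-disk centers shift.
t2 passes through 1 substitution, ending at center (-1/2, -1/2), radius 1/6
t1 passes through 1 substitution, ending at center (0, -1/2), radius 1/5
t4 passes through 2 substitutions, ending at center (-7/12, 1/12), radius 1/30
t3 passes through 2 substitutions, ending at center (-5/12, 1/12), radius 1/30


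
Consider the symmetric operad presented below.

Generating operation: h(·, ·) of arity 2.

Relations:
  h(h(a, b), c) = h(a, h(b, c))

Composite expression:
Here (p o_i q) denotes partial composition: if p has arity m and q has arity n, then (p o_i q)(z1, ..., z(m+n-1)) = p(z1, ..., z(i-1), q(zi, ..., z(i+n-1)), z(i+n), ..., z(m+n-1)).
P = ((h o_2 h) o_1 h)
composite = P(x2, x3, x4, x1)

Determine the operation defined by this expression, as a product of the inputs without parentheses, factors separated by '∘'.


Key point: h is associative — brackets drop, the x-order remains.
h(x2, x3) unparenthesizes to x2 ∘ x3
h(x4, x1) unparenthesizes to x4 ∘ x1
h(h(x2, x3), h(x4, x1)) unparenthesizes to x2 ∘ x3 ∘ x4 ∘ x1

x2 ∘ x3 ∘ x4 ∘ x1


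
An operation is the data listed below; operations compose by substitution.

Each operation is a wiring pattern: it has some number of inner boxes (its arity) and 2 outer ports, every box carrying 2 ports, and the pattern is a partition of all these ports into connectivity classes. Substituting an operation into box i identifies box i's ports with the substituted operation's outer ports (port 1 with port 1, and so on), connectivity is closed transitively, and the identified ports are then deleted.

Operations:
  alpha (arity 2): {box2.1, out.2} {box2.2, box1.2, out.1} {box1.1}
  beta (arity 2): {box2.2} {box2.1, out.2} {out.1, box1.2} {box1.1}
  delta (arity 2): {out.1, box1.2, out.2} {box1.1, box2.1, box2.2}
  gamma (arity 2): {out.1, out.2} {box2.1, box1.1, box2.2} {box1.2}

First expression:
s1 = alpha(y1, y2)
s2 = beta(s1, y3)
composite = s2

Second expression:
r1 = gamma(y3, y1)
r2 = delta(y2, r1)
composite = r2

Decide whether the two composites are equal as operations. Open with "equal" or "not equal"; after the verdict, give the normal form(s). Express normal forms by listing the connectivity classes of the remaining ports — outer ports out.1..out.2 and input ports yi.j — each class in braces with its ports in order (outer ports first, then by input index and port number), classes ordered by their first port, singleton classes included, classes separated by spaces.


not equal: they reduce to {out.1, y2.1} {out.2, y3.1} {y1.1} {y1.2, y2.2} {y3.2} and {out.1, out.2, y2.2} {y1.1, y1.2, y3.1} {y2.1} {y3.2}

Normal form of the first expression: {out.1, y2.1} {out.2, y3.1} {y1.1} {y1.2, y2.2} {y3.2}
Normal form of the second expression: {out.1, out.2, y2.2} {y1.1, y1.2, y3.1} {y2.1} {y3.2}
No match — not equal.


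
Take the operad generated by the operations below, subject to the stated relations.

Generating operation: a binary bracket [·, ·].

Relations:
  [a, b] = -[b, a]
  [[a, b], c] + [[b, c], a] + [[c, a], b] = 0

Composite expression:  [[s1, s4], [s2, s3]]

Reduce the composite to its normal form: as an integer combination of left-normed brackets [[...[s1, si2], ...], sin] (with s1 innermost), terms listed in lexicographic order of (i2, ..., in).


In the tensor algebra, words opening s1 carry the s1-anchored form.
Composite bracket: [[s1, s4], [s2, s3]]
The bracket unfolds into 8 signed words via [a, b] = ab - ba (2^3 = 8).
Words beginning with s1 determine it all:
  from s1s4s2s3, sign +1: term +[[[s1, s4], s2], s3]
  from s1s4s3s2, sign -1: term -[[[s1, s4], s3], s2]

[[[s1, s4], s2], s3] - [[[s1, s4], s3], s2]


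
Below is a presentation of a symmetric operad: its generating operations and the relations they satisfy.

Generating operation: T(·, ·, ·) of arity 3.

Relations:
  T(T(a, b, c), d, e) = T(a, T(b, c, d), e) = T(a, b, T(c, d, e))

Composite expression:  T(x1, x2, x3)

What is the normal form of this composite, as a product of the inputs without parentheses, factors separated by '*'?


x1 * x2 * x3

Under associativity of T, the answer is the x's in reading order.
T(x1, x2, x3) unparenthesizes to x1 * x2 * x3


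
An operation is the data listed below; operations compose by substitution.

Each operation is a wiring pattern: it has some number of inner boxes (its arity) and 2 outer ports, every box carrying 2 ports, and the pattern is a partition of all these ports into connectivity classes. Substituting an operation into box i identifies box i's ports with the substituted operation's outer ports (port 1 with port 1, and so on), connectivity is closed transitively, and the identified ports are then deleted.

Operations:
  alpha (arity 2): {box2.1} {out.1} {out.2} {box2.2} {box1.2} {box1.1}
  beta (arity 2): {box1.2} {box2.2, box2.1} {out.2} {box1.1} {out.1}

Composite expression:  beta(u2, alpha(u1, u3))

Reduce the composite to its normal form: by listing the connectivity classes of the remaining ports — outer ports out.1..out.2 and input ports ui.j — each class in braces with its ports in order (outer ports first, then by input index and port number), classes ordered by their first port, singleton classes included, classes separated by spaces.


{out.1} {out.2} {u1.1} {u1.2} {u2.1} {u2.2} {u3.1} {u3.2}


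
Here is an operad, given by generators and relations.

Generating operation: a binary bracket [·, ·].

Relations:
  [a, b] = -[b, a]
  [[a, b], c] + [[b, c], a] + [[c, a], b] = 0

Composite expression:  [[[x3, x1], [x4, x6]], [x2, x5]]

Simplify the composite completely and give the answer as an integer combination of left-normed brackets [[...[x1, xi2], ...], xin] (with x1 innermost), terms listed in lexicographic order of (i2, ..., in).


-[[[[[x1, x3], x4], x6], x2], x5] + [[[[[x1, x3], x4], x6], x5], x2] + [[[[[x1, x3], x6], x4], x2], x5] - [[[[[x1, x3], x6], x4], x5], x2]

Expand each bracket as ab - ba; the x1-initial words give the coefficients.
Composite bracket: [[[x3, x1], [x4, x6]], [x2, x5]]
Each bracket splits as ab - ba, giving 32 signed words (2^5 = 32).
Words beginning with x1 determine it all:
  x1x3x4x6x2x5 appears with sign -1, giving the term -[[[[[x1, x3], x4], x6], x2], x5]
  x1x3x4x6x5x2 appears with sign +1, giving the term +[[[[[x1, x3], x4], x6], x5], x2]
  x1x3x6x4x2x5 appears with sign +1, giving the term +[[[[[x1, x3], x6], x4], x2], x5]
  x1x3x6x4x5x2 appears with sign -1, giving the term -[[[[[x1, x3], x6], x4], x5], x2]


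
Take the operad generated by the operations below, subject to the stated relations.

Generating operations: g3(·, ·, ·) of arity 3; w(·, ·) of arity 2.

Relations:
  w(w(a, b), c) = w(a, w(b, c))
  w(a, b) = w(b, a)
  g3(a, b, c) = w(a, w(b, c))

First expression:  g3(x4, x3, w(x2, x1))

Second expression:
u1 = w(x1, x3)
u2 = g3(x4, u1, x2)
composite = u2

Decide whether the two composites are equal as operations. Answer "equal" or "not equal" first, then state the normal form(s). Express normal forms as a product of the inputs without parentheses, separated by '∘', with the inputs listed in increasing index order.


equal; both compose to x1 ∘ x2 ∘ x3 ∘ x4

In normal form, the first expression is x1 ∘ x2 ∘ x3 ∘ x4
In normal form, the second expression is x1 ∘ x2 ∘ x3 ∘ x4
Same normal form: equal.


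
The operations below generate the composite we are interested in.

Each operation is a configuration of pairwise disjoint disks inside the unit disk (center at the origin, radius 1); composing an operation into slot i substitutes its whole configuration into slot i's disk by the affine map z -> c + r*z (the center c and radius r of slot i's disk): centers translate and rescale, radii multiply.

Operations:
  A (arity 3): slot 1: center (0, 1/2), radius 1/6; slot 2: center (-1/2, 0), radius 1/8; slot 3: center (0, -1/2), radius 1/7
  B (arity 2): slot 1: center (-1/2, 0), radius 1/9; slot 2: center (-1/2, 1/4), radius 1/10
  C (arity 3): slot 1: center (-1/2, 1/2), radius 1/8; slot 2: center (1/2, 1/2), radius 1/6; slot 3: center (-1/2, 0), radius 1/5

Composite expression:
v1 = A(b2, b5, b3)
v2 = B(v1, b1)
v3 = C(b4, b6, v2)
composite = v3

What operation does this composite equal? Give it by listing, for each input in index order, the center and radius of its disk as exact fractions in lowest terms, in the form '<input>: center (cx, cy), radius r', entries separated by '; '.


Nesting under C composes maps z -> c + r*z down each b-path.
b4 passes through 1 substitution, ending at center (-1/2, 1/2), radius 1/8
b6 passes through 1 substitution, ending at center (1/2, 1/2), radius 1/6
b2 passes through 3 substitutions, ending at center (-3/5, 1/90), radius 1/270
b5 passes through 3 substitutions, ending at center (-11/18, 0), radius 1/360
b3 passes through 3 substitutions, ending at center (-3/5, -1/90), radius 1/315
b1 passes through 2 substitutions, ending at center (-3/5, 1/20), radius 1/50

b1: center (-3/5, 1/20), radius 1/50; b2: center (-3/5, 1/90), radius 1/270; b3: center (-3/5, -1/90), radius 1/315; b4: center (-1/2, 1/2), radius 1/8; b5: center (-11/18, 0), radius 1/360; b6: center (1/2, 1/2), radius 1/6


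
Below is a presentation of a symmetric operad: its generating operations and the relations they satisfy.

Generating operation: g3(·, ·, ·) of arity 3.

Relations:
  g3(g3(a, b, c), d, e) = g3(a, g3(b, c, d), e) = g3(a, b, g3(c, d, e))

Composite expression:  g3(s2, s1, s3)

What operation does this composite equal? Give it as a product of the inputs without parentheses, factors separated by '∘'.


Associativity of g3 dissolves the nesting; only the s-input order survives.
g3(s2, s1, s3) linearizes to s2 ∘ s1 ∘ s3

s2 ∘ s1 ∘ s3


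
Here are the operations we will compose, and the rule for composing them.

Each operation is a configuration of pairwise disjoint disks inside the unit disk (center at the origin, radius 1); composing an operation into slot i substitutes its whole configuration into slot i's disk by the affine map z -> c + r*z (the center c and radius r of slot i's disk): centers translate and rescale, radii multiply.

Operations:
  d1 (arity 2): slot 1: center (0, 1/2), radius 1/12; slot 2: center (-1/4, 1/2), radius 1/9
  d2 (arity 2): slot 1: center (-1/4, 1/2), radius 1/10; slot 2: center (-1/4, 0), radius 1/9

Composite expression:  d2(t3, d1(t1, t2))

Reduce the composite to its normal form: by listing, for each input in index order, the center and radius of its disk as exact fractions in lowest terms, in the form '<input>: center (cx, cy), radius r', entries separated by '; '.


Each t-disk chains the slot maps above it in d2; radii multiply.
for t3, the 1-step affine chain lands on center (-1/4, 1/2), radius 1/10
for t1, the 2-step affine chain lands on center (-1/4, 1/18), radius 1/108
for t2, the 2-step affine chain lands on center (-5/18, 1/18), radius 1/81

t1: center (-1/4, 1/18), radius 1/108; t2: center (-5/18, 1/18), radius 1/81; t3: center (-1/4, 1/2), radius 1/10


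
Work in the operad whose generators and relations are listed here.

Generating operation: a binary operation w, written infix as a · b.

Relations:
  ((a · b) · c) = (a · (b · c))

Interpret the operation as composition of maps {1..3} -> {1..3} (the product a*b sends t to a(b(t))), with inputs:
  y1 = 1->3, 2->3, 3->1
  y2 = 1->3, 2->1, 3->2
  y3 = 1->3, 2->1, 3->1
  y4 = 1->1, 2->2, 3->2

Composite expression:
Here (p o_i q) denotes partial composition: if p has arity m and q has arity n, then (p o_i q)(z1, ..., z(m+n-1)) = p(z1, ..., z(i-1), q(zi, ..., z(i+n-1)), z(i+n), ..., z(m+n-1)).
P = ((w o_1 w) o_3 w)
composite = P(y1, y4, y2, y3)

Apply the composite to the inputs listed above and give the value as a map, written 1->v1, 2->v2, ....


(y1 · y4) = 1->3, 2->3, 3->3
(y2 · y3) = 1->2, 2->3, 3->3
((y1 · y4) · (y2 · y3)) = 1->3, 2->3, 3->3

1->3, 2->3, 3->3


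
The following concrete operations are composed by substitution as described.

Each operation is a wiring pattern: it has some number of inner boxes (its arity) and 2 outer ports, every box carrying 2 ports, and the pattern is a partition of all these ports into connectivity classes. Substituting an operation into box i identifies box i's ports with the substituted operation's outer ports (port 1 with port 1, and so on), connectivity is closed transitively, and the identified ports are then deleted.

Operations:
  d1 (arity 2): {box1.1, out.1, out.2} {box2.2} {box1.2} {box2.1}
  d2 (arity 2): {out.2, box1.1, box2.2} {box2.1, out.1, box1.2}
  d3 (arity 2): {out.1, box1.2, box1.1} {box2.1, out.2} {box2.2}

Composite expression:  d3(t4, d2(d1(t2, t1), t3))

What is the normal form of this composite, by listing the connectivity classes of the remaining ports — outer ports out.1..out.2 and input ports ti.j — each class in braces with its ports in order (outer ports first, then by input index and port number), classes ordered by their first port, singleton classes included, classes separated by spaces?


Two ports join when wires chain via d3-identified ports.
the subtree at d1 composes to {out.1, out.2, t2.1} {t1.1} {t1.2} {t2.2} on (t2, t1); out.j = own outer ports
the subtree at d2 composes to {out.1, out.2, t2.1, t3.1, t3.2} {t1.1} {t1.2} {t2.2} on (t2, t1, t3); out.j = own outer ports
the subtree at d3 composes to {out.1, t4.1, t4.2} {out.2, t2.1, t3.1, t3.2} {t1.1} {t1.2} {t2.2} on (t4, t2, t1, t3); out.j = own outer ports

{out.1, t4.1, t4.2} {out.2, t2.1, t3.1, t3.2} {t1.1} {t1.2} {t2.2}


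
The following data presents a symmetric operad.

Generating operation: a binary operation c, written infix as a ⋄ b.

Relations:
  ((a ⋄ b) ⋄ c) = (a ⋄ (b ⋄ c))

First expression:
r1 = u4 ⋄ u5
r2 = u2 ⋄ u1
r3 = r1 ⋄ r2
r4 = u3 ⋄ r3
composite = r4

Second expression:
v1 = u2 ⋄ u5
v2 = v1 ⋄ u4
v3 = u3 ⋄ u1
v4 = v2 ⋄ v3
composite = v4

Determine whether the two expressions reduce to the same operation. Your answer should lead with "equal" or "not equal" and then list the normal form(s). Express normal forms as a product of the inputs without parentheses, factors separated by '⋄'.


not equal: they reduce to u3 ⋄ u4 ⋄ u5 ⋄ u2 ⋄ u1 and u2 ⋄ u5 ⋄ u4 ⋄ u3 ⋄ u1

The first expression reduces to u3 ⋄ u4 ⋄ u5 ⋄ u2 ⋄ u1
The second expression reduces to u2 ⋄ u5 ⋄ u4 ⋄ u3 ⋄ u1
Different reductions; not equal.


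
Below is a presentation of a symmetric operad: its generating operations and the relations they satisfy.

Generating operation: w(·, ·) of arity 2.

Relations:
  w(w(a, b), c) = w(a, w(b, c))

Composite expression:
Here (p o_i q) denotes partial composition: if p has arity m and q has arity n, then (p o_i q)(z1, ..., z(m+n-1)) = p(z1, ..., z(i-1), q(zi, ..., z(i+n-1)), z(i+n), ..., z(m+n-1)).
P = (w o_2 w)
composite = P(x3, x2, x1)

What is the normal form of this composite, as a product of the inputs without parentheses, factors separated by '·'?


x3 · x2 · x1


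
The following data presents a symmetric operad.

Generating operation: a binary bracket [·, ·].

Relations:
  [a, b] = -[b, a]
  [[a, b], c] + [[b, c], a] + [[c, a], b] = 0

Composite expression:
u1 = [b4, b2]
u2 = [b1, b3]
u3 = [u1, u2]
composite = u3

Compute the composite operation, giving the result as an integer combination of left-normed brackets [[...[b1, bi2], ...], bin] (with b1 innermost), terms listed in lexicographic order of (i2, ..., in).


In the tensor algebra, words opening b1 carry the b1-anchored form.
Composite bracket: [[b4, b2], [b1, b3]]
Applying ab - ba throughout gives 8 signed words (2^3 = 8).
The b1-initial words carry the normal form:
  the word b1b3b2b4 carries sign +1 and contributes +[[[b1, b3], b2], b4]
  the word b1b3b4b2 carries sign -1 and contributes -[[[b1, b3], b4], b2]

[[[b1, b3], b2], b4] - [[[b1, b3], b4], b2]


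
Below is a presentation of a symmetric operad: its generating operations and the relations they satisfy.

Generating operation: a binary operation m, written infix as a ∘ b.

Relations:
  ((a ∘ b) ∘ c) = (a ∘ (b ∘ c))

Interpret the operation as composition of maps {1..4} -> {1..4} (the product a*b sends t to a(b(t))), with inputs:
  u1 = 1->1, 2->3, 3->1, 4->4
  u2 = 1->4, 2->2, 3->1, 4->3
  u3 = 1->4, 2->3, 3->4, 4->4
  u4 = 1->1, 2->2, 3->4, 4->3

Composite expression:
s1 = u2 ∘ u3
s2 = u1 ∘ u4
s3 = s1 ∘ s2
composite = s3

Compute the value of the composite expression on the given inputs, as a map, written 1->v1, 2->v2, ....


1->3, 2->3, 3->3, 4->3

(u2 ∘ u3) = 1->3, 2->1, 3->3, 4->3
(u1 ∘ u4) = 1->1, 2->3, 3->4, 4->1
((u2 ∘ u3) ∘ (u1 ∘ u4)) = 1->3, 2->3, 3->3, 4->3


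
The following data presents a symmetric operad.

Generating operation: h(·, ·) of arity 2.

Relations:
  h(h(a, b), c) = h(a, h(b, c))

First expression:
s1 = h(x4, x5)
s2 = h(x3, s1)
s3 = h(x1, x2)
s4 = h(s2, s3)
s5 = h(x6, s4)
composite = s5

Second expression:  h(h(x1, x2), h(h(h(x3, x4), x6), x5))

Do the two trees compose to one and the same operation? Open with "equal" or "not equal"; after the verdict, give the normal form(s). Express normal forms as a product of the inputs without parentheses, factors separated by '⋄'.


The first expression reduces to x6 ⋄ x3 ⋄ x4 ⋄ x5 ⋄ x1 ⋄ x2
The second expression reduces to x1 ⋄ x2 ⋄ x3 ⋄ x4 ⋄ x6 ⋄ x5
No match — not equal.

not equal; the first gives x6 ⋄ x3 ⋄ x4 ⋄ x5 ⋄ x1 ⋄ x2 and the second x1 ⋄ x2 ⋄ x3 ⋄ x4 ⋄ x6 ⋄ x5


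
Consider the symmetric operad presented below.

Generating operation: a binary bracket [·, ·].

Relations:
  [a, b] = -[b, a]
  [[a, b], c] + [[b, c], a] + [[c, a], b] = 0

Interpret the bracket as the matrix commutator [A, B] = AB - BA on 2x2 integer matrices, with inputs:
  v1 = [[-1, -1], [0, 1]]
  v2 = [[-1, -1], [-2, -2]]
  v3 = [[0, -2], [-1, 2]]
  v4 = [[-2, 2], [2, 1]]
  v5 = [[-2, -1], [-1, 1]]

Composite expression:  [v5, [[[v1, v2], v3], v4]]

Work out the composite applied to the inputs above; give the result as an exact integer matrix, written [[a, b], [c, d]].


[[-58, 94], [80, 58]]

[v1, v2] = [[2, 3], [-4, -2]]
[[v1, v2], v3] = [[-11, -2], [12, 11]]
[[[v1, v2], v3], v4] = [[-28, -50], [8, 28]]
[v5, [[[v1, v2], v3], v4]] = [[-58, 94], [80, 58]]


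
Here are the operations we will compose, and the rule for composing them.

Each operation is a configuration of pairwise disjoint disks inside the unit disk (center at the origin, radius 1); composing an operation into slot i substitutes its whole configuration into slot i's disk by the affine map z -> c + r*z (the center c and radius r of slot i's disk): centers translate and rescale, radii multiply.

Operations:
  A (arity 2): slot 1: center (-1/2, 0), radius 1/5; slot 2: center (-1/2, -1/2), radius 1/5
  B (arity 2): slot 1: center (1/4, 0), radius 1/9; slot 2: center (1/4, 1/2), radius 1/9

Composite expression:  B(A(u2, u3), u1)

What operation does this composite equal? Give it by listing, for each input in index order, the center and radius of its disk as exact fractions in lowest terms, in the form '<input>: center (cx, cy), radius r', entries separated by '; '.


u1: center (1/4, 1/2), radius 1/9; u2: center (7/36, 0), radius 1/45; u3: center (7/36, -1/18), radius 1/45

Only the slot chain above each u matters under B; compose those maps.
u2: after 2 affine steps, its disk has center (7/36, 0), radius 1/45
u3: after 2 affine steps, its disk has center (7/36, -1/18), radius 1/45
u1: after 1 affine step, its disk has center (1/4, 1/2), radius 1/9


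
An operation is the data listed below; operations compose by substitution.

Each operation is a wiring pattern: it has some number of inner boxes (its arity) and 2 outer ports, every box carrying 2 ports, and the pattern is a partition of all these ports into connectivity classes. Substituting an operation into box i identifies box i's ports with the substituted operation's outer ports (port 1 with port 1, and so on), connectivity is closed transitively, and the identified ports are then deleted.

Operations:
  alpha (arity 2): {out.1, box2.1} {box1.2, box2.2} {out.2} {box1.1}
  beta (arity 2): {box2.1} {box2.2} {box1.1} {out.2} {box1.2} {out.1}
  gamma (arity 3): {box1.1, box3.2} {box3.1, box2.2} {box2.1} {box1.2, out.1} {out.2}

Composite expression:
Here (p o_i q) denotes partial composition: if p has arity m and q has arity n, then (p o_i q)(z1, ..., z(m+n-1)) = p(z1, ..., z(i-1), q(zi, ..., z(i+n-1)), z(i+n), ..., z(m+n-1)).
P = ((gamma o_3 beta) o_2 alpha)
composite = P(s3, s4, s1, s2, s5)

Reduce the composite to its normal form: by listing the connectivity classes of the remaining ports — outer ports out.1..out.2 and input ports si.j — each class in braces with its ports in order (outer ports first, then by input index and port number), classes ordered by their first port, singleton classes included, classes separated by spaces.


Two ports join when wires chain via gamma-identified ports.
stage alpha: inputs (s4, s1), connectivity {out.1, s1.1} {out.2} {s1.2, s4.2} {s4.1}, out.j its boundary
stage beta: inputs (s2, s5), connectivity {out.1} {out.2} {s2.1} {s2.2} {s5.1} {s5.2}, out.j its boundary
stage gamma: inputs (s3, s4, s1, s2, s5), connectivity {out.1, s3.2} {out.2} {s1.1} {s1.2, s4.2} {s2.1} {s2.2} {s3.1} {s4.1} {s5.1} {s5.2}, out.j its boundary

{out.1, s3.2} {out.2} {s1.1} {s1.2, s4.2} {s2.1} {s2.2} {s3.1} {s4.1} {s5.1} {s5.2}


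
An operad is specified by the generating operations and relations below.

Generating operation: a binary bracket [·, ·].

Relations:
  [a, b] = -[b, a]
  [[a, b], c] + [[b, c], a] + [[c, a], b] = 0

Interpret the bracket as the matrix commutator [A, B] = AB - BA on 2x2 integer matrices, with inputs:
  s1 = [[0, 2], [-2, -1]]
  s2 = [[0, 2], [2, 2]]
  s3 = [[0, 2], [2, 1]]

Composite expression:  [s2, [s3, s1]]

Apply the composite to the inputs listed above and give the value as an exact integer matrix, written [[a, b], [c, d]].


[[8, 40], [-32, -8]]

[s3, s1] = [[-8, -4], [0, 8]]
[s2, [s3, s1]] = [[8, 40], [-32, -8]]


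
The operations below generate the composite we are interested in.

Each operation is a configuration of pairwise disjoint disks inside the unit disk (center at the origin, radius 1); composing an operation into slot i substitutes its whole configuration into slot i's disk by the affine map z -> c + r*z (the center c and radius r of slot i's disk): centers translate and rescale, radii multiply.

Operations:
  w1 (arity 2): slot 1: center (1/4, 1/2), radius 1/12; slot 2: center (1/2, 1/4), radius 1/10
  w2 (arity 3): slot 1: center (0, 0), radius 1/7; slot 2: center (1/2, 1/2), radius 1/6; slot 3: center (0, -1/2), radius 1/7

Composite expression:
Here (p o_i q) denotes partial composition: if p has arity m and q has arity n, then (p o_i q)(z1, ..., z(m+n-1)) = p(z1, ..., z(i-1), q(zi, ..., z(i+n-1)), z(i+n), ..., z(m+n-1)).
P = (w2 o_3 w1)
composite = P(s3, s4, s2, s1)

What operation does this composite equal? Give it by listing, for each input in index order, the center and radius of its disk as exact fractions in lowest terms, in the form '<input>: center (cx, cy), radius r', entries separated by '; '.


Follow each s-input down from w2: c' goes to c + r*c', radius to r*r'.
for s3, the 1-step affine chain lands on center (0, 0), radius 1/7
for s4, the 1-step affine chain lands on center (1/2, 1/2), radius 1/6
for s2, the 2-step affine chain lands on center (1/28, -3/7), radius 1/84
for s1, the 2-step affine chain lands on center (1/14, -13/28), radius 1/70

s1: center (1/14, -13/28), radius 1/70; s2: center (1/28, -3/7), radius 1/84; s3: center (0, 0), radius 1/7; s4: center (1/2, 1/2), radius 1/6


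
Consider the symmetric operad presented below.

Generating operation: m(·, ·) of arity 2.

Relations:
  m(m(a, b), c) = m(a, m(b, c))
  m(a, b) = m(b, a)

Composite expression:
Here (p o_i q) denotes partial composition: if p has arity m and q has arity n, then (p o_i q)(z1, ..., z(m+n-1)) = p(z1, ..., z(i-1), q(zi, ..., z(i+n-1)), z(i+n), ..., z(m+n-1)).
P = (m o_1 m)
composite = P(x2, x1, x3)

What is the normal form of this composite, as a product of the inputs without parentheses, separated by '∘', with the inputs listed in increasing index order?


Key point: m commutes, so take the x-inputs in any fixed order.
m(x2, x1) linearizes to x2 ∘ x1
m(m(x2, x1), x3) linearizes to x2 ∘ x1 ∘ x3
the factors in increasing index order: x1 ∘ x2 ∘ x3

x1 ∘ x2 ∘ x3


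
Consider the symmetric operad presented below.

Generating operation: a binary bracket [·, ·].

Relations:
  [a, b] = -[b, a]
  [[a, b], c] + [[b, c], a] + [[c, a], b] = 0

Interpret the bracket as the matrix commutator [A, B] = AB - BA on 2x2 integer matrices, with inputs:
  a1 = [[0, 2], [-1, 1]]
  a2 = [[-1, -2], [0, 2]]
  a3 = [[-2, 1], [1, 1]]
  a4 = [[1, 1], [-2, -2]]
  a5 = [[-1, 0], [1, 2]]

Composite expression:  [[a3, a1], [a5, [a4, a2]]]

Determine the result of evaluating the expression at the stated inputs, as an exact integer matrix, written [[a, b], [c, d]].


[[-14, -24], [36, 14]]

[a3, a1] = [[-3, -5], [-4, 3]]
[a4, a2] = [[-4, -3], [6, 4]]
[a5, [a4, a2]] = [[3, 9], [10, -3]]
[[a3, a1], [a5, [a4, a2]]] = [[-14, -24], [36, 14]]
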